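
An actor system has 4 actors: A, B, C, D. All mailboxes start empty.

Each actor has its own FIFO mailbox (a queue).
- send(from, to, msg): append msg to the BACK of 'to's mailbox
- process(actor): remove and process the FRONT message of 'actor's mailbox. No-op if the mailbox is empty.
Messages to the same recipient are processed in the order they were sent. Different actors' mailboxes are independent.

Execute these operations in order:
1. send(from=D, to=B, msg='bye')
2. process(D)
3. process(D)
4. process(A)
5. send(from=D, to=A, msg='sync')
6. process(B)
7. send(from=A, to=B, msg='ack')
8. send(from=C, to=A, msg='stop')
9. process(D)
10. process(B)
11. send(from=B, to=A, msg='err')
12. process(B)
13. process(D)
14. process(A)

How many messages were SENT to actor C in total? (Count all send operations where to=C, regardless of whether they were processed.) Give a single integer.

Answer: 0

Derivation:
After 1 (send(from=D, to=B, msg='bye')): A:[] B:[bye] C:[] D:[]
After 2 (process(D)): A:[] B:[bye] C:[] D:[]
After 3 (process(D)): A:[] B:[bye] C:[] D:[]
After 4 (process(A)): A:[] B:[bye] C:[] D:[]
After 5 (send(from=D, to=A, msg='sync')): A:[sync] B:[bye] C:[] D:[]
After 6 (process(B)): A:[sync] B:[] C:[] D:[]
After 7 (send(from=A, to=B, msg='ack')): A:[sync] B:[ack] C:[] D:[]
After 8 (send(from=C, to=A, msg='stop')): A:[sync,stop] B:[ack] C:[] D:[]
After 9 (process(D)): A:[sync,stop] B:[ack] C:[] D:[]
After 10 (process(B)): A:[sync,stop] B:[] C:[] D:[]
After 11 (send(from=B, to=A, msg='err')): A:[sync,stop,err] B:[] C:[] D:[]
After 12 (process(B)): A:[sync,stop,err] B:[] C:[] D:[]
After 13 (process(D)): A:[sync,stop,err] B:[] C:[] D:[]
After 14 (process(A)): A:[stop,err] B:[] C:[] D:[]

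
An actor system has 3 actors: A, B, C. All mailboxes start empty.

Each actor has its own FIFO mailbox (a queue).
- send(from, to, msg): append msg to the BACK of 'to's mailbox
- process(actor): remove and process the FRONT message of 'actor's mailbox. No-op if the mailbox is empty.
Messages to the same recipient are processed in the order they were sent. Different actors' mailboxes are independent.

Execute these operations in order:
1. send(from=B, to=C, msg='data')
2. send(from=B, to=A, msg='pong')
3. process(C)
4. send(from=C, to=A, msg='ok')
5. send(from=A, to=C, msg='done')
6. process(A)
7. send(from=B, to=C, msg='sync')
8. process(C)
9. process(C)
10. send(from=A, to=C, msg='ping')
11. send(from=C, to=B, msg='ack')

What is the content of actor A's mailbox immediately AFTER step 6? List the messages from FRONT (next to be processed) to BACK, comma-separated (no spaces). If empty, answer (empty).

After 1 (send(from=B, to=C, msg='data')): A:[] B:[] C:[data]
After 2 (send(from=B, to=A, msg='pong')): A:[pong] B:[] C:[data]
After 3 (process(C)): A:[pong] B:[] C:[]
After 4 (send(from=C, to=A, msg='ok')): A:[pong,ok] B:[] C:[]
After 5 (send(from=A, to=C, msg='done')): A:[pong,ok] B:[] C:[done]
After 6 (process(A)): A:[ok] B:[] C:[done]

ok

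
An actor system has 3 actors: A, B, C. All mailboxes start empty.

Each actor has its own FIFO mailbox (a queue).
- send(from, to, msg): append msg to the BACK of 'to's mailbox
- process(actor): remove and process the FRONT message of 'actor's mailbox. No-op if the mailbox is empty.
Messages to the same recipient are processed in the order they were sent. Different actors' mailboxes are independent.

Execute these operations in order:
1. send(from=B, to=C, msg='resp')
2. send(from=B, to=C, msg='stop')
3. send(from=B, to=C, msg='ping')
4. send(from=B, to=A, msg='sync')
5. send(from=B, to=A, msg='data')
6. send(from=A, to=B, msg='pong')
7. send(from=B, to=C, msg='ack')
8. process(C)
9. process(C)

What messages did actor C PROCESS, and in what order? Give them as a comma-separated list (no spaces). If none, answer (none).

Answer: resp,stop

Derivation:
After 1 (send(from=B, to=C, msg='resp')): A:[] B:[] C:[resp]
After 2 (send(from=B, to=C, msg='stop')): A:[] B:[] C:[resp,stop]
After 3 (send(from=B, to=C, msg='ping')): A:[] B:[] C:[resp,stop,ping]
After 4 (send(from=B, to=A, msg='sync')): A:[sync] B:[] C:[resp,stop,ping]
After 5 (send(from=B, to=A, msg='data')): A:[sync,data] B:[] C:[resp,stop,ping]
After 6 (send(from=A, to=B, msg='pong')): A:[sync,data] B:[pong] C:[resp,stop,ping]
After 7 (send(from=B, to=C, msg='ack')): A:[sync,data] B:[pong] C:[resp,stop,ping,ack]
After 8 (process(C)): A:[sync,data] B:[pong] C:[stop,ping,ack]
After 9 (process(C)): A:[sync,data] B:[pong] C:[ping,ack]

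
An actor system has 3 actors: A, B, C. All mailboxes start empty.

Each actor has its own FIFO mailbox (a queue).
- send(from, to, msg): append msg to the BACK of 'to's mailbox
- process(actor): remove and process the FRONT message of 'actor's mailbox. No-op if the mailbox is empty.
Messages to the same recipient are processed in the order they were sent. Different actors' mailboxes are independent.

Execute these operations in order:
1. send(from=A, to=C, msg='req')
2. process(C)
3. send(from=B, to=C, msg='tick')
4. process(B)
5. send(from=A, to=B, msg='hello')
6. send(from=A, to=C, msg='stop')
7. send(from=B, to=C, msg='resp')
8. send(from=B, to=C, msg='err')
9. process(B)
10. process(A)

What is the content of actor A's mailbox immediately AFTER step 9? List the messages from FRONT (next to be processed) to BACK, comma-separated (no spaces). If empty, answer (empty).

After 1 (send(from=A, to=C, msg='req')): A:[] B:[] C:[req]
After 2 (process(C)): A:[] B:[] C:[]
After 3 (send(from=B, to=C, msg='tick')): A:[] B:[] C:[tick]
After 4 (process(B)): A:[] B:[] C:[tick]
After 5 (send(from=A, to=B, msg='hello')): A:[] B:[hello] C:[tick]
After 6 (send(from=A, to=C, msg='stop')): A:[] B:[hello] C:[tick,stop]
After 7 (send(from=B, to=C, msg='resp')): A:[] B:[hello] C:[tick,stop,resp]
After 8 (send(from=B, to=C, msg='err')): A:[] B:[hello] C:[tick,stop,resp,err]
After 9 (process(B)): A:[] B:[] C:[tick,stop,resp,err]

(empty)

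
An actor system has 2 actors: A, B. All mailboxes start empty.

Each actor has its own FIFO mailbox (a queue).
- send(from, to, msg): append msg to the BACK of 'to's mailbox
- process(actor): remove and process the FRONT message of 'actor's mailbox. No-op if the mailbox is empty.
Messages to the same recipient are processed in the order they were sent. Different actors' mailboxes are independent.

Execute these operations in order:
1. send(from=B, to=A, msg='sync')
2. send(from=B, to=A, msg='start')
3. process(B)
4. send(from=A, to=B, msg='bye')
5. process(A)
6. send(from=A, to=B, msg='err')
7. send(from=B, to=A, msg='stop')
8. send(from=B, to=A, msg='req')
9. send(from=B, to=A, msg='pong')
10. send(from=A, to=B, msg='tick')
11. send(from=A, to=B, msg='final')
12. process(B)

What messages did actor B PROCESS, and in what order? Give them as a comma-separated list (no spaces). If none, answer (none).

After 1 (send(from=B, to=A, msg='sync')): A:[sync] B:[]
After 2 (send(from=B, to=A, msg='start')): A:[sync,start] B:[]
After 3 (process(B)): A:[sync,start] B:[]
After 4 (send(from=A, to=B, msg='bye')): A:[sync,start] B:[bye]
After 5 (process(A)): A:[start] B:[bye]
After 6 (send(from=A, to=B, msg='err')): A:[start] B:[bye,err]
After 7 (send(from=B, to=A, msg='stop')): A:[start,stop] B:[bye,err]
After 8 (send(from=B, to=A, msg='req')): A:[start,stop,req] B:[bye,err]
After 9 (send(from=B, to=A, msg='pong')): A:[start,stop,req,pong] B:[bye,err]
After 10 (send(from=A, to=B, msg='tick')): A:[start,stop,req,pong] B:[bye,err,tick]
After 11 (send(from=A, to=B, msg='final')): A:[start,stop,req,pong] B:[bye,err,tick,final]
After 12 (process(B)): A:[start,stop,req,pong] B:[err,tick,final]

Answer: bye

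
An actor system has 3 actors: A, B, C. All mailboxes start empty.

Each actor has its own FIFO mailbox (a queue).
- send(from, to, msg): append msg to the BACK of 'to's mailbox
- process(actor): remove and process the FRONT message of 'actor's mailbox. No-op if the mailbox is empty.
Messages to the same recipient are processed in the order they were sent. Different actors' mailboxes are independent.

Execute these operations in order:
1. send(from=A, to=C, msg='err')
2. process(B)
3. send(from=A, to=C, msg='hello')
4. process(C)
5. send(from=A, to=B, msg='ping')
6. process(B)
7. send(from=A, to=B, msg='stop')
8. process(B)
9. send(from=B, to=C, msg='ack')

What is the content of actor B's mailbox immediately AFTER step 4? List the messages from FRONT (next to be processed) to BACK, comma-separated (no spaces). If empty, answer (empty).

After 1 (send(from=A, to=C, msg='err')): A:[] B:[] C:[err]
After 2 (process(B)): A:[] B:[] C:[err]
After 3 (send(from=A, to=C, msg='hello')): A:[] B:[] C:[err,hello]
After 4 (process(C)): A:[] B:[] C:[hello]

(empty)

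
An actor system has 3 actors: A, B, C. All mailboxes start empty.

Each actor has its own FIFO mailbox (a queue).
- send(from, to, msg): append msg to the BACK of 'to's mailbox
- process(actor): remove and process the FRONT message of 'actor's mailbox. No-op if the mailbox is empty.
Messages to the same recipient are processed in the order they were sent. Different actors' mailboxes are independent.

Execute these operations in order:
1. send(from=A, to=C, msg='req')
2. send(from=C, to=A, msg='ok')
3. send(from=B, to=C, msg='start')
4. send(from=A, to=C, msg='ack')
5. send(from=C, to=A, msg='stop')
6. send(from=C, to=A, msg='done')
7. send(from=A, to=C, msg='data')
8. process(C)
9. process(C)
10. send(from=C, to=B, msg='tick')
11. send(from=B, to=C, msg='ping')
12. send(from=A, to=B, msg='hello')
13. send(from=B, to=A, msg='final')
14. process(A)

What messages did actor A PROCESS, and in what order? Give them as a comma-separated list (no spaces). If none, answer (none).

After 1 (send(from=A, to=C, msg='req')): A:[] B:[] C:[req]
After 2 (send(from=C, to=A, msg='ok')): A:[ok] B:[] C:[req]
After 3 (send(from=B, to=C, msg='start')): A:[ok] B:[] C:[req,start]
After 4 (send(from=A, to=C, msg='ack')): A:[ok] B:[] C:[req,start,ack]
After 5 (send(from=C, to=A, msg='stop')): A:[ok,stop] B:[] C:[req,start,ack]
After 6 (send(from=C, to=A, msg='done')): A:[ok,stop,done] B:[] C:[req,start,ack]
After 7 (send(from=A, to=C, msg='data')): A:[ok,stop,done] B:[] C:[req,start,ack,data]
After 8 (process(C)): A:[ok,stop,done] B:[] C:[start,ack,data]
After 9 (process(C)): A:[ok,stop,done] B:[] C:[ack,data]
After 10 (send(from=C, to=B, msg='tick')): A:[ok,stop,done] B:[tick] C:[ack,data]
After 11 (send(from=B, to=C, msg='ping')): A:[ok,stop,done] B:[tick] C:[ack,data,ping]
After 12 (send(from=A, to=B, msg='hello')): A:[ok,stop,done] B:[tick,hello] C:[ack,data,ping]
After 13 (send(from=B, to=A, msg='final')): A:[ok,stop,done,final] B:[tick,hello] C:[ack,data,ping]
After 14 (process(A)): A:[stop,done,final] B:[tick,hello] C:[ack,data,ping]

Answer: ok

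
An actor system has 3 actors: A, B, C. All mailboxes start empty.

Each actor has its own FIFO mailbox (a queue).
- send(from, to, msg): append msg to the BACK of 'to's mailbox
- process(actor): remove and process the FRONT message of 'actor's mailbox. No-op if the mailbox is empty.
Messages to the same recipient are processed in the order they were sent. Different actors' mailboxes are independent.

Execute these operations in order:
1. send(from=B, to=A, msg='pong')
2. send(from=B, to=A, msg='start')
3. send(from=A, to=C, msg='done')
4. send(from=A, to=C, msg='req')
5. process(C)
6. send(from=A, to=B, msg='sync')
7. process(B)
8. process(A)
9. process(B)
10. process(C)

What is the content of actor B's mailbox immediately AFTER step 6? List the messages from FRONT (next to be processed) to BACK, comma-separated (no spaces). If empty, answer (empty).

After 1 (send(from=B, to=A, msg='pong')): A:[pong] B:[] C:[]
After 2 (send(from=B, to=A, msg='start')): A:[pong,start] B:[] C:[]
After 3 (send(from=A, to=C, msg='done')): A:[pong,start] B:[] C:[done]
After 4 (send(from=A, to=C, msg='req')): A:[pong,start] B:[] C:[done,req]
After 5 (process(C)): A:[pong,start] B:[] C:[req]
After 6 (send(from=A, to=B, msg='sync')): A:[pong,start] B:[sync] C:[req]

sync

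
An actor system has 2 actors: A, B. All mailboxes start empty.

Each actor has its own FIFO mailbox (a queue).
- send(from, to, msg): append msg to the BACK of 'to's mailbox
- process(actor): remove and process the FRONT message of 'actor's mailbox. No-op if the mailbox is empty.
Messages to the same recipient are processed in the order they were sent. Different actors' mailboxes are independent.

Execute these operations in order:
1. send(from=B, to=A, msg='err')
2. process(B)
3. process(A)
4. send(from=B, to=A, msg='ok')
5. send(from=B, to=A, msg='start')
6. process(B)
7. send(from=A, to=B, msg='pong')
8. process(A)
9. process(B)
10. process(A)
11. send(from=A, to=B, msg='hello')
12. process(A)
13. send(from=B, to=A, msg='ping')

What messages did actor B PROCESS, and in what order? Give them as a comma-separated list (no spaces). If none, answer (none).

Answer: pong

Derivation:
After 1 (send(from=B, to=A, msg='err')): A:[err] B:[]
After 2 (process(B)): A:[err] B:[]
After 3 (process(A)): A:[] B:[]
After 4 (send(from=B, to=A, msg='ok')): A:[ok] B:[]
After 5 (send(from=B, to=A, msg='start')): A:[ok,start] B:[]
After 6 (process(B)): A:[ok,start] B:[]
After 7 (send(from=A, to=B, msg='pong')): A:[ok,start] B:[pong]
After 8 (process(A)): A:[start] B:[pong]
After 9 (process(B)): A:[start] B:[]
After 10 (process(A)): A:[] B:[]
After 11 (send(from=A, to=B, msg='hello')): A:[] B:[hello]
After 12 (process(A)): A:[] B:[hello]
After 13 (send(from=B, to=A, msg='ping')): A:[ping] B:[hello]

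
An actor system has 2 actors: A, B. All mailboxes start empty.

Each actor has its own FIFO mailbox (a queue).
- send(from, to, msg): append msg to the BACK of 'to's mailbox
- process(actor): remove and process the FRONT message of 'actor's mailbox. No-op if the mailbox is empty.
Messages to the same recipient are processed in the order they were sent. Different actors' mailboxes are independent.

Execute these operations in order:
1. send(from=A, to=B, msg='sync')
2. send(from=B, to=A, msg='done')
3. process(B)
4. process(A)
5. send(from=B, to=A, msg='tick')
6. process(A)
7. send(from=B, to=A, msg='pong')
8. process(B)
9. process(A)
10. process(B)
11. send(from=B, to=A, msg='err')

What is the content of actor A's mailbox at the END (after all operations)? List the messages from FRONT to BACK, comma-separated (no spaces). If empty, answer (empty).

After 1 (send(from=A, to=B, msg='sync')): A:[] B:[sync]
After 2 (send(from=B, to=A, msg='done')): A:[done] B:[sync]
After 3 (process(B)): A:[done] B:[]
After 4 (process(A)): A:[] B:[]
After 5 (send(from=B, to=A, msg='tick')): A:[tick] B:[]
After 6 (process(A)): A:[] B:[]
After 7 (send(from=B, to=A, msg='pong')): A:[pong] B:[]
After 8 (process(B)): A:[pong] B:[]
After 9 (process(A)): A:[] B:[]
After 10 (process(B)): A:[] B:[]
After 11 (send(from=B, to=A, msg='err')): A:[err] B:[]

Answer: err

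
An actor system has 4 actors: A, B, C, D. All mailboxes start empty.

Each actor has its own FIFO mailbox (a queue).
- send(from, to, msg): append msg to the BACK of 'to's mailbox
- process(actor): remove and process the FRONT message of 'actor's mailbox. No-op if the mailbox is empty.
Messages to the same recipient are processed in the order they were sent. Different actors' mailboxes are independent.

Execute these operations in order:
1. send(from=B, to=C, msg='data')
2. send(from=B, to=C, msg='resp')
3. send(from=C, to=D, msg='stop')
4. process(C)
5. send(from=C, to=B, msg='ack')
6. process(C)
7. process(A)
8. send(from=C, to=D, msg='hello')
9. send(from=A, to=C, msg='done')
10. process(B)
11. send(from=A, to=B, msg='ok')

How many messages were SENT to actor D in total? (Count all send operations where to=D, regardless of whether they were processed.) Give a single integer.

Answer: 2

Derivation:
After 1 (send(from=B, to=C, msg='data')): A:[] B:[] C:[data] D:[]
After 2 (send(from=B, to=C, msg='resp')): A:[] B:[] C:[data,resp] D:[]
After 3 (send(from=C, to=D, msg='stop')): A:[] B:[] C:[data,resp] D:[stop]
After 4 (process(C)): A:[] B:[] C:[resp] D:[stop]
After 5 (send(from=C, to=B, msg='ack')): A:[] B:[ack] C:[resp] D:[stop]
After 6 (process(C)): A:[] B:[ack] C:[] D:[stop]
After 7 (process(A)): A:[] B:[ack] C:[] D:[stop]
After 8 (send(from=C, to=D, msg='hello')): A:[] B:[ack] C:[] D:[stop,hello]
After 9 (send(from=A, to=C, msg='done')): A:[] B:[ack] C:[done] D:[stop,hello]
After 10 (process(B)): A:[] B:[] C:[done] D:[stop,hello]
After 11 (send(from=A, to=B, msg='ok')): A:[] B:[ok] C:[done] D:[stop,hello]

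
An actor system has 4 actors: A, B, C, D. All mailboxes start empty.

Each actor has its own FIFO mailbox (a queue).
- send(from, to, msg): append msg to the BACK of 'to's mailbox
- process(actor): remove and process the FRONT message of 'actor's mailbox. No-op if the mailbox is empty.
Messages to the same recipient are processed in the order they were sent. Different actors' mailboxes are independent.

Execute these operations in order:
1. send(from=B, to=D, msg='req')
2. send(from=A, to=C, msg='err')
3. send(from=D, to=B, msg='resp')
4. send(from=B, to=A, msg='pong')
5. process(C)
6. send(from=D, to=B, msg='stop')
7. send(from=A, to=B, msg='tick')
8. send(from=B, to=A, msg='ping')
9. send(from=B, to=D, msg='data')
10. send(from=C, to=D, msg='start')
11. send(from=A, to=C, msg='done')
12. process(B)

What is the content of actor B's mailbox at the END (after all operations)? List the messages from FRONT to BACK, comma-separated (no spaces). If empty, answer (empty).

Answer: stop,tick

Derivation:
After 1 (send(from=B, to=D, msg='req')): A:[] B:[] C:[] D:[req]
After 2 (send(from=A, to=C, msg='err')): A:[] B:[] C:[err] D:[req]
After 3 (send(from=D, to=B, msg='resp')): A:[] B:[resp] C:[err] D:[req]
After 4 (send(from=B, to=A, msg='pong')): A:[pong] B:[resp] C:[err] D:[req]
After 5 (process(C)): A:[pong] B:[resp] C:[] D:[req]
After 6 (send(from=D, to=B, msg='stop')): A:[pong] B:[resp,stop] C:[] D:[req]
After 7 (send(from=A, to=B, msg='tick')): A:[pong] B:[resp,stop,tick] C:[] D:[req]
After 8 (send(from=B, to=A, msg='ping')): A:[pong,ping] B:[resp,stop,tick] C:[] D:[req]
After 9 (send(from=B, to=D, msg='data')): A:[pong,ping] B:[resp,stop,tick] C:[] D:[req,data]
After 10 (send(from=C, to=D, msg='start')): A:[pong,ping] B:[resp,stop,tick] C:[] D:[req,data,start]
After 11 (send(from=A, to=C, msg='done')): A:[pong,ping] B:[resp,stop,tick] C:[done] D:[req,data,start]
After 12 (process(B)): A:[pong,ping] B:[stop,tick] C:[done] D:[req,data,start]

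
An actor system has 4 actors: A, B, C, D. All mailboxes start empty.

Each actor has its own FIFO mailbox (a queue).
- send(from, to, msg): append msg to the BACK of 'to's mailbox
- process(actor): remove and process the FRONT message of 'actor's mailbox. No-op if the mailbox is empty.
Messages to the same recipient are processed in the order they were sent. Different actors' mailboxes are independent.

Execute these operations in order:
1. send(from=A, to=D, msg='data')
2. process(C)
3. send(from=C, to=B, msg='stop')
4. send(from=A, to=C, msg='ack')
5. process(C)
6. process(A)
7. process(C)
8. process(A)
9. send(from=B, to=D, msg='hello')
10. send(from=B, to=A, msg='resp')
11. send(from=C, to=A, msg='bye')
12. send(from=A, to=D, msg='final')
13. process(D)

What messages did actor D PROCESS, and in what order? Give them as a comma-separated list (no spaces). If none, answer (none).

After 1 (send(from=A, to=D, msg='data')): A:[] B:[] C:[] D:[data]
After 2 (process(C)): A:[] B:[] C:[] D:[data]
After 3 (send(from=C, to=B, msg='stop')): A:[] B:[stop] C:[] D:[data]
After 4 (send(from=A, to=C, msg='ack')): A:[] B:[stop] C:[ack] D:[data]
After 5 (process(C)): A:[] B:[stop] C:[] D:[data]
After 6 (process(A)): A:[] B:[stop] C:[] D:[data]
After 7 (process(C)): A:[] B:[stop] C:[] D:[data]
After 8 (process(A)): A:[] B:[stop] C:[] D:[data]
After 9 (send(from=B, to=D, msg='hello')): A:[] B:[stop] C:[] D:[data,hello]
After 10 (send(from=B, to=A, msg='resp')): A:[resp] B:[stop] C:[] D:[data,hello]
After 11 (send(from=C, to=A, msg='bye')): A:[resp,bye] B:[stop] C:[] D:[data,hello]
After 12 (send(from=A, to=D, msg='final')): A:[resp,bye] B:[stop] C:[] D:[data,hello,final]
After 13 (process(D)): A:[resp,bye] B:[stop] C:[] D:[hello,final]

Answer: data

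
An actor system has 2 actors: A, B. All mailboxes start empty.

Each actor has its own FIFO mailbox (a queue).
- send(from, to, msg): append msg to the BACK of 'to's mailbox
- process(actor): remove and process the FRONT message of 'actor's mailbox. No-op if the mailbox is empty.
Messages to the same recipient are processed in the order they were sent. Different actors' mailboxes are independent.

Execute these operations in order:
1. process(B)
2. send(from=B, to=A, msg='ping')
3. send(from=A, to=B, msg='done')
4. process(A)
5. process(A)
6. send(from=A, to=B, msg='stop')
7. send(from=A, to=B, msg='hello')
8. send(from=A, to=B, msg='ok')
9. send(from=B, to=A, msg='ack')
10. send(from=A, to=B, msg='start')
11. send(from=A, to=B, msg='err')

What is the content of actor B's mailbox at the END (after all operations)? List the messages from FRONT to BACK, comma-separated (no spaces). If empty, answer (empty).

Answer: done,stop,hello,ok,start,err

Derivation:
After 1 (process(B)): A:[] B:[]
After 2 (send(from=B, to=A, msg='ping')): A:[ping] B:[]
After 3 (send(from=A, to=B, msg='done')): A:[ping] B:[done]
After 4 (process(A)): A:[] B:[done]
After 5 (process(A)): A:[] B:[done]
After 6 (send(from=A, to=B, msg='stop')): A:[] B:[done,stop]
After 7 (send(from=A, to=B, msg='hello')): A:[] B:[done,stop,hello]
After 8 (send(from=A, to=B, msg='ok')): A:[] B:[done,stop,hello,ok]
After 9 (send(from=B, to=A, msg='ack')): A:[ack] B:[done,stop,hello,ok]
After 10 (send(from=A, to=B, msg='start')): A:[ack] B:[done,stop,hello,ok,start]
After 11 (send(from=A, to=B, msg='err')): A:[ack] B:[done,stop,hello,ok,start,err]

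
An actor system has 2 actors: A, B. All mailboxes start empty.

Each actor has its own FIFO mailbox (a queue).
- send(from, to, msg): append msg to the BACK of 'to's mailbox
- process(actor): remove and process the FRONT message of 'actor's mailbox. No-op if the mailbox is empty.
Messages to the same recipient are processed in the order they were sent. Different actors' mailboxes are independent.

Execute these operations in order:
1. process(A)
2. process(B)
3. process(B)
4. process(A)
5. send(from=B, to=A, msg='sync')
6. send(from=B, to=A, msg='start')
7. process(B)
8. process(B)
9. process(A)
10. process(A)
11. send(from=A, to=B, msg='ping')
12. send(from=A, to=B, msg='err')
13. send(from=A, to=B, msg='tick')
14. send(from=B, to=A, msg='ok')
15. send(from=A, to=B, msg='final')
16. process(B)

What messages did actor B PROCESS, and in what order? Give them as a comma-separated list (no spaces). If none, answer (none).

After 1 (process(A)): A:[] B:[]
After 2 (process(B)): A:[] B:[]
After 3 (process(B)): A:[] B:[]
After 4 (process(A)): A:[] B:[]
After 5 (send(from=B, to=A, msg='sync')): A:[sync] B:[]
After 6 (send(from=B, to=A, msg='start')): A:[sync,start] B:[]
After 7 (process(B)): A:[sync,start] B:[]
After 8 (process(B)): A:[sync,start] B:[]
After 9 (process(A)): A:[start] B:[]
After 10 (process(A)): A:[] B:[]
After 11 (send(from=A, to=B, msg='ping')): A:[] B:[ping]
After 12 (send(from=A, to=B, msg='err')): A:[] B:[ping,err]
After 13 (send(from=A, to=B, msg='tick')): A:[] B:[ping,err,tick]
After 14 (send(from=B, to=A, msg='ok')): A:[ok] B:[ping,err,tick]
After 15 (send(from=A, to=B, msg='final')): A:[ok] B:[ping,err,tick,final]
After 16 (process(B)): A:[ok] B:[err,tick,final]

Answer: ping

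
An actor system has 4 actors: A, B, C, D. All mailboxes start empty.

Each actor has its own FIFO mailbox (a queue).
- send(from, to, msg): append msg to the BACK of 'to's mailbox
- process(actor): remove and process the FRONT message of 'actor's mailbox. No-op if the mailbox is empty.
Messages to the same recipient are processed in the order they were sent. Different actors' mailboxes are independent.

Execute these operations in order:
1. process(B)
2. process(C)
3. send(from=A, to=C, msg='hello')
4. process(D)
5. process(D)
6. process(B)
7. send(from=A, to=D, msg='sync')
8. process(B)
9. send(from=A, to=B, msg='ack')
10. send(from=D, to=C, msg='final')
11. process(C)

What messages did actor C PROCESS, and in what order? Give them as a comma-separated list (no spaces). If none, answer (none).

After 1 (process(B)): A:[] B:[] C:[] D:[]
After 2 (process(C)): A:[] B:[] C:[] D:[]
After 3 (send(from=A, to=C, msg='hello')): A:[] B:[] C:[hello] D:[]
After 4 (process(D)): A:[] B:[] C:[hello] D:[]
After 5 (process(D)): A:[] B:[] C:[hello] D:[]
After 6 (process(B)): A:[] B:[] C:[hello] D:[]
After 7 (send(from=A, to=D, msg='sync')): A:[] B:[] C:[hello] D:[sync]
After 8 (process(B)): A:[] B:[] C:[hello] D:[sync]
After 9 (send(from=A, to=B, msg='ack')): A:[] B:[ack] C:[hello] D:[sync]
After 10 (send(from=D, to=C, msg='final')): A:[] B:[ack] C:[hello,final] D:[sync]
After 11 (process(C)): A:[] B:[ack] C:[final] D:[sync]

Answer: hello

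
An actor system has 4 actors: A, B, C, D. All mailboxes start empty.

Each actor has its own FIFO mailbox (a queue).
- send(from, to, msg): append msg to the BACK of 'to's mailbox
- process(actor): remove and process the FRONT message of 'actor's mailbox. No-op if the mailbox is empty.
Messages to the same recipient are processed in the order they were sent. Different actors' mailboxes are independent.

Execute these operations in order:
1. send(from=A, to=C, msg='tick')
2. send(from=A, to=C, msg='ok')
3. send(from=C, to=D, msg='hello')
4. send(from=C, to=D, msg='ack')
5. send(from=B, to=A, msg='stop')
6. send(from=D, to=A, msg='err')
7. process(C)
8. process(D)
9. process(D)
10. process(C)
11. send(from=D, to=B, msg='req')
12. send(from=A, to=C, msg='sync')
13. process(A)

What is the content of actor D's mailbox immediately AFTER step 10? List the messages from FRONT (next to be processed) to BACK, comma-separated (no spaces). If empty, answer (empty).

After 1 (send(from=A, to=C, msg='tick')): A:[] B:[] C:[tick] D:[]
After 2 (send(from=A, to=C, msg='ok')): A:[] B:[] C:[tick,ok] D:[]
After 3 (send(from=C, to=D, msg='hello')): A:[] B:[] C:[tick,ok] D:[hello]
After 4 (send(from=C, to=D, msg='ack')): A:[] B:[] C:[tick,ok] D:[hello,ack]
After 5 (send(from=B, to=A, msg='stop')): A:[stop] B:[] C:[tick,ok] D:[hello,ack]
After 6 (send(from=D, to=A, msg='err')): A:[stop,err] B:[] C:[tick,ok] D:[hello,ack]
After 7 (process(C)): A:[stop,err] B:[] C:[ok] D:[hello,ack]
After 8 (process(D)): A:[stop,err] B:[] C:[ok] D:[ack]
After 9 (process(D)): A:[stop,err] B:[] C:[ok] D:[]
After 10 (process(C)): A:[stop,err] B:[] C:[] D:[]

(empty)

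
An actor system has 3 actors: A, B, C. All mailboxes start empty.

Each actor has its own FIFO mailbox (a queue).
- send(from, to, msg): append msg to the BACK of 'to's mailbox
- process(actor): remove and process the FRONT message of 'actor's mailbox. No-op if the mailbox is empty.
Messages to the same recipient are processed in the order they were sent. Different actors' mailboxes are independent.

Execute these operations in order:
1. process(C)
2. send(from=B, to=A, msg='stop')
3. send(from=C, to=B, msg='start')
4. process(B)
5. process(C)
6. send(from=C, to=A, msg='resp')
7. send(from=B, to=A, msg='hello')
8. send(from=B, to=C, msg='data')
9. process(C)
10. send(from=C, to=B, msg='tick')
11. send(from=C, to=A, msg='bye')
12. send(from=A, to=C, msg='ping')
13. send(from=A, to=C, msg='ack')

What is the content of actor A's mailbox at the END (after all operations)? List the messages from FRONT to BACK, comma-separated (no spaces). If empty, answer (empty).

After 1 (process(C)): A:[] B:[] C:[]
After 2 (send(from=B, to=A, msg='stop')): A:[stop] B:[] C:[]
After 3 (send(from=C, to=B, msg='start')): A:[stop] B:[start] C:[]
After 4 (process(B)): A:[stop] B:[] C:[]
After 5 (process(C)): A:[stop] B:[] C:[]
After 6 (send(from=C, to=A, msg='resp')): A:[stop,resp] B:[] C:[]
After 7 (send(from=B, to=A, msg='hello')): A:[stop,resp,hello] B:[] C:[]
After 8 (send(from=B, to=C, msg='data')): A:[stop,resp,hello] B:[] C:[data]
After 9 (process(C)): A:[stop,resp,hello] B:[] C:[]
After 10 (send(from=C, to=B, msg='tick')): A:[stop,resp,hello] B:[tick] C:[]
After 11 (send(from=C, to=A, msg='bye')): A:[stop,resp,hello,bye] B:[tick] C:[]
After 12 (send(from=A, to=C, msg='ping')): A:[stop,resp,hello,bye] B:[tick] C:[ping]
After 13 (send(from=A, to=C, msg='ack')): A:[stop,resp,hello,bye] B:[tick] C:[ping,ack]

Answer: stop,resp,hello,bye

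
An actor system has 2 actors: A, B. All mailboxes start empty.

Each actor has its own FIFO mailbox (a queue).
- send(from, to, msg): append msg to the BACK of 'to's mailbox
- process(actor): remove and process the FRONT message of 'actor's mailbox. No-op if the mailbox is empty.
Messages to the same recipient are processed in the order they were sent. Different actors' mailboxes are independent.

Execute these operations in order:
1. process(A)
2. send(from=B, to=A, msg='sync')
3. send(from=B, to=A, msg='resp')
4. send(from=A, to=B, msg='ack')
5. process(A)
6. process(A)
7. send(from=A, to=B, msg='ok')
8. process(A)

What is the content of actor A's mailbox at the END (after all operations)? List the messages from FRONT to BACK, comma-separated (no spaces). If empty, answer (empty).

Answer: (empty)

Derivation:
After 1 (process(A)): A:[] B:[]
After 2 (send(from=B, to=A, msg='sync')): A:[sync] B:[]
After 3 (send(from=B, to=A, msg='resp')): A:[sync,resp] B:[]
After 4 (send(from=A, to=B, msg='ack')): A:[sync,resp] B:[ack]
After 5 (process(A)): A:[resp] B:[ack]
After 6 (process(A)): A:[] B:[ack]
After 7 (send(from=A, to=B, msg='ok')): A:[] B:[ack,ok]
After 8 (process(A)): A:[] B:[ack,ok]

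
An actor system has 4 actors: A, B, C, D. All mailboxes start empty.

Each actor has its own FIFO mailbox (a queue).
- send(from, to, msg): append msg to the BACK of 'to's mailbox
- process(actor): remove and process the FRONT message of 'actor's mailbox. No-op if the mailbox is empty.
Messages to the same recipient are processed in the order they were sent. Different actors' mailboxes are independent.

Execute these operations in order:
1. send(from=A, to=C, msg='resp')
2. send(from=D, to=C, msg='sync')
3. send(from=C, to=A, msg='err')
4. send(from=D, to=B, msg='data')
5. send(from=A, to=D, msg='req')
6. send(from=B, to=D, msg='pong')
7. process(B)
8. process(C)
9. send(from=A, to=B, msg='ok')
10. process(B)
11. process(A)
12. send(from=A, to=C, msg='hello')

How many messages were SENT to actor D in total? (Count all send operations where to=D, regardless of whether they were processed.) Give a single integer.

After 1 (send(from=A, to=C, msg='resp')): A:[] B:[] C:[resp] D:[]
After 2 (send(from=D, to=C, msg='sync')): A:[] B:[] C:[resp,sync] D:[]
After 3 (send(from=C, to=A, msg='err')): A:[err] B:[] C:[resp,sync] D:[]
After 4 (send(from=D, to=B, msg='data')): A:[err] B:[data] C:[resp,sync] D:[]
After 5 (send(from=A, to=D, msg='req')): A:[err] B:[data] C:[resp,sync] D:[req]
After 6 (send(from=B, to=D, msg='pong')): A:[err] B:[data] C:[resp,sync] D:[req,pong]
After 7 (process(B)): A:[err] B:[] C:[resp,sync] D:[req,pong]
After 8 (process(C)): A:[err] B:[] C:[sync] D:[req,pong]
After 9 (send(from=A, to=B, msg='ok')): A:[err] B:[ok] C:[sync] D:[req,pong]
After 10 (process(B)): A:[err] B:[] C:[sync] D:[req,pong]
After 11 (process(A)): A:[] B:[] C:[sync] D:[req,pong]
After 12 (send(from=A, to=C, msg='hello')): A:[] B:[] C:[sync,hello] D:[req,pong]

Answer: 2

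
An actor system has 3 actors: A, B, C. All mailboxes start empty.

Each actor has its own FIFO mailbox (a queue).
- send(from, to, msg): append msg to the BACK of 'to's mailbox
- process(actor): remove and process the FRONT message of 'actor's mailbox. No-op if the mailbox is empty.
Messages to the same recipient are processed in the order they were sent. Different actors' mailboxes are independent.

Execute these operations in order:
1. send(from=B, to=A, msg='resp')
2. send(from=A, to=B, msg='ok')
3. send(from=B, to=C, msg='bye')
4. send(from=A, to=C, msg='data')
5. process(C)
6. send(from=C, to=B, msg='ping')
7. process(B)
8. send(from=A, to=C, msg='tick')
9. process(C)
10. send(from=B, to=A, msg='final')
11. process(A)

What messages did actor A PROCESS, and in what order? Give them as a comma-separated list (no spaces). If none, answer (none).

Answer: resp

Derivation:
After 1 (send(from=B, to=A, msg='resp')): A:[resp] B:[] C:[]
After 2 (send(from=A, to=B, msg='ok')): A:[resp] B:[ok] C:[]
After 3 (send(from=B, to=C, msg='bye')): A:[resp] B:[ok] C:[bye]
After 4 (send(from=A, to=C, msg='data')): A:[resp] B:[ok] C:[bye,data]
After 5 (process(C)): A:[resp] B:[ok] C:[data]
After 6 (send(from=C, to=B, msg='ping')): A:[resp] B:[ok,ping] C:[data]
After 7 (process(B)): A:[resp] B:[ping] C:[data]
After 8 (send(from=A, to=C, msg='tick')): A:[resp] B:[ping] C:[data,tick]
After 9 (process(C)): A:[resp] B:[ping] C:[tick]
After 10 (send(from=B, to=A, msg='final')): A:[resp,final] B:[ping] C:[tick]
After 11 (process(A)): A:[final] B:[ping] C:[tick]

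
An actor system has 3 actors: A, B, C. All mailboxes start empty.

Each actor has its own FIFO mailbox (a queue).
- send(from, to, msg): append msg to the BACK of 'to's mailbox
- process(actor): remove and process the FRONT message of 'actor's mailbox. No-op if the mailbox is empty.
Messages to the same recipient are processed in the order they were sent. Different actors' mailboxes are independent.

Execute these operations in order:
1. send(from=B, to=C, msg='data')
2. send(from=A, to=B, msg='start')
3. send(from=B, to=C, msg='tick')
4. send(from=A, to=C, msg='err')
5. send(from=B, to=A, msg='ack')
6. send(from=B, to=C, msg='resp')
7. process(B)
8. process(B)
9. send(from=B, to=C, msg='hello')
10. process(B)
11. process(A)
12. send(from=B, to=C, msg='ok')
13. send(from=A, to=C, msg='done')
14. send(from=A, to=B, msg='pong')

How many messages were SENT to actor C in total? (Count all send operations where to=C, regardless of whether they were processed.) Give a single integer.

After 1 (send(from=B, to=C, msg='data')): A:[] B:[] C:[data]
After 2 (send(from=A, to=B, msg='start')): A:[] B:[start] C:[data]
After 3 (send(from=B, to=C, msg='tick')): A:[] B:[start] C:[data,tick]
After 4 (send(from=A, to=C, msg='err')): A:[] B:[start] C:[data,tick,err]
After 5 (send(from=B, to=A, msg='ack')): A:[ack] B:[start] C:[data,tick,err]
After 6 (send(from=B, to=C, msg='resp')): A:[ack] B:[start] C:[data,tick,err,resp]
After 7 (process(B)): A:[ack] B:[] C:[data,tick,err,resp]
After 8 (process(B)): A:[ack] B:[] C:[data,tick,err,resp]
After 9 (send(from=B, to=C, msg='hello')): A:[ack] B:[] C:[data,tick,err,resp,hello]
After 10 (process(B)): A:[ack] B:[] C:[data,tick,err,resp,hello]
After 11 (process(A)): A:[] B:[] C:[data,tick,err,resp,hello]
After 12 (send(from=B, to=C, msg='ok')): A:[] B:[] C:[data,tick,err,resp,hello,ok]
After 13 (send(from=A, to=C, msg='done')): A:[] B:[] C:[data,tick,err,resp,hello,ok,done]
After 14 (send(from=A, to=B, msg='pong')): A:[] B:[pong] C:[data,tick,err,resp,hello,ok,done]

Answer: 7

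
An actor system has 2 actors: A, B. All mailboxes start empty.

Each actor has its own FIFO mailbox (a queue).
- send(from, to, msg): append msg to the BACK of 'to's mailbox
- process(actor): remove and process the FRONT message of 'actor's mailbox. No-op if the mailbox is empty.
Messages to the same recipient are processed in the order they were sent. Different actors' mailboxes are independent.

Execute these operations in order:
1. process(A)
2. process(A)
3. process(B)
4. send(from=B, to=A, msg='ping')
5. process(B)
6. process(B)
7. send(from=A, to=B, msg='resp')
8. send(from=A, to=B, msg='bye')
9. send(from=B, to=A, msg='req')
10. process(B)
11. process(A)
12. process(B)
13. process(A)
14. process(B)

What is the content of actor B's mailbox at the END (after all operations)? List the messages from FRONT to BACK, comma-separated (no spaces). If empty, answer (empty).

After 1 (process(A)): A:[] B:[]
After 2 (process(A)): A:[] B:[]
After 3 (process(B)): A:[] B:[]
After 4 (send(from=B, to=A, msg='ping')): A:[ping] B:[]
After 5 (process(B)): A:[ping] B:[]
After 6 (process(B)): A:[ping] B:[]
After 7 (send(from=A, to=B, msg='resp')): A:[ping] B:[resp]
After 8 (send(from=A, to=B, msg='bye')): A:[ping] B:[resp,bye]
After 9 (send(from=B, to=A, msg='req')): A:[ping,req] B:[resp,bye]
After 10 (process(B)): A:[ping,req] B:[bye]
After 11 (process(A)): A:[req] B:[bye]
After 12 (process(B)): A:[req] B:[]
After 13 (process(A)): A:[] B:[]
After 14 (process(B)): A:[] B:[]

Answer: (empty)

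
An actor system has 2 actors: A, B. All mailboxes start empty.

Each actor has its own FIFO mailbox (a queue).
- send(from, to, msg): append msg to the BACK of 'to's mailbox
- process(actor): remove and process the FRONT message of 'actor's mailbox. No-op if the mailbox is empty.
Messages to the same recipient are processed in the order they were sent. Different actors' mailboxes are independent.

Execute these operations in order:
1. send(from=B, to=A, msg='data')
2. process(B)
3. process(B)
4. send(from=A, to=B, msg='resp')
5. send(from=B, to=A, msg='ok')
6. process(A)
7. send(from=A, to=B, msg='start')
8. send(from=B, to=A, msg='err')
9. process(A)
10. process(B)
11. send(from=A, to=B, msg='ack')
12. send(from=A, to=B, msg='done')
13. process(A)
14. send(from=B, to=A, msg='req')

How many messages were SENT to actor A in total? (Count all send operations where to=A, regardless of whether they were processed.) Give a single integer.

Answer: 4

Derivation:
After 1 (send(from=B, to=A, msg='data')): A:[data] B:[]
After 2 (process(B)): A:[data] B:[]
After 3 (process(B)): A:[data] B:[]
After 4 (send(from=A, to=B, msg='resp')): A:[data] B:[resp]
After 5 (send(from=B, to=A, msg='ok')): A:[data,ok] B:[resp]
After 6 (process(A)): A:[ok] B:[resp]
After 7 (send(from=A, to=B, msg='start')): A:[ok] B:[resp,start]
After 8 (send(from=B, to=A, msg='err')): A:[ok,err] B:[resp,start]
After 9 (process(A)): A:[err] B:[resp,start]
After 10 (process(B)): A:[err] B:[start]
After 11 (send(from=A, to=B, msg='ack')): A:[err] B:[start,ack]
After 12 (send(from=A, to=B, msg='done')): A:[err] B:[start,ack,done]
After 13 (process(A)): A:[] B:[start,ack,done]
After 14 (send(from=B, to=A, msg='req')): A:[req] B:[start,ack,done]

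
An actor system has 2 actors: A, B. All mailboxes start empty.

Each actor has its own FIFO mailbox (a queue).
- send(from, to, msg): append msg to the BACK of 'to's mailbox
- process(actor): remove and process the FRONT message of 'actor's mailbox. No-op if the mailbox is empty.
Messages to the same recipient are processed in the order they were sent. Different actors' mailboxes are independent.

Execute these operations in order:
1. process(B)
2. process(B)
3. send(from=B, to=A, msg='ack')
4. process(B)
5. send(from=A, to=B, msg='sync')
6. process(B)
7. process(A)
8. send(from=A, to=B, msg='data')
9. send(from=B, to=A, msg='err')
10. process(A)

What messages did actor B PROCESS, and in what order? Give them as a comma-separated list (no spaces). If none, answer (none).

After 1 (process(B)): A:[] B:[]
After 2 (process(B)): A:[] B:[]
After 3 (send(from=B, to=A, msg='ack')): A:[ack] B:[]
After 4 (process(B)): A:[ack] B:[]
After 5 (send(from=A, to=B, msg='sync')): A:[ack] B:[sync]
After 6 (process(B)): A:[ack] B:[]
After 7 (process(A)): A:[] B:[]
After 8 (send(from=A, to=B, msg='data')): A:[] B:[data]
After 9 (send(from=B, to=A, msg='err')): A:[err] B:[data]
After 10 (process(A)): A:[] B:[data]

Answer: sync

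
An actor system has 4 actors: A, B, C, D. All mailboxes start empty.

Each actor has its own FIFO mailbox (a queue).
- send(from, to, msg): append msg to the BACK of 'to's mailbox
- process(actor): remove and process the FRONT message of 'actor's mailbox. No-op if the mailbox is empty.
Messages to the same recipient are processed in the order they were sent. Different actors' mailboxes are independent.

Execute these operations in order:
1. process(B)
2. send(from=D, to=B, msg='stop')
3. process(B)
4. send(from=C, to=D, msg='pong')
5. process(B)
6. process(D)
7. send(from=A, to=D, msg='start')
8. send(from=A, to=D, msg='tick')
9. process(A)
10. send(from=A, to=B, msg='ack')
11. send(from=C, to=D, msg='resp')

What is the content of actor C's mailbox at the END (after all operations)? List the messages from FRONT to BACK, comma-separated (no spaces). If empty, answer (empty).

After 1 (process(B)): A:[] B:[] C:[] D:[]
After 2 (send(from=D, to=B, msg='stop')): A:[] B:[stop] C:[] D:[]
After 3 (process(B)): A:[] B:[] C:[] D:[]
After 4 (send(from=C, to=D, msg='pong')): A:[] B:[] C:[] D:[pong]
After 5 (process(B)): A:[] B:[] C:[] D:[pong]
After 6 (process(D)): A:[] B:[] C:[] D:[]
After 7 (send(from=A, to=D, msg='start')): A:[] B:[] C:[] D:[start]
After 8 (send(from=A, to=D, msg='tick')): A:[] B:[] C:[] D:[start,tick]
After 9 (process(A)): A:[] B:[] C:[] D:[start,tick]
After 10 (send(from=A, to=B, msg='ack')): A:[] B:[ack] C:[] D:[start,tick]
After 11 (send(from=C, to=D, msg='resp')): A:[] B:[ack] C:[] D:[start,tick,resp]

Answer: (empty)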